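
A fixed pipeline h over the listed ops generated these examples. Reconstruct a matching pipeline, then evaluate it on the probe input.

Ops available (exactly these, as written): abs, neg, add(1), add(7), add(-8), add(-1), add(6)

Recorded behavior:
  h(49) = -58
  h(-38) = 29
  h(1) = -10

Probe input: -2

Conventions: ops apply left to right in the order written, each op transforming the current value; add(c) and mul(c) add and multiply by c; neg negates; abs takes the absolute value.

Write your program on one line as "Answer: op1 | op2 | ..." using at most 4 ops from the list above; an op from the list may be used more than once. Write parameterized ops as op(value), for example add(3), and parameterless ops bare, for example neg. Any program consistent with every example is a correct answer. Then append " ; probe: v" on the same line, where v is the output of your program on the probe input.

neg | add(-1) | add(-8) ; probe: -7

Check, running the answer program on each example:
  49 -> -49 -> -50 -> -58
  -38 -> 38 -> 37 -> 29
  1 -> -1 -> -2 -> -10
  probe: -2 -> 2 -> 1 -> -7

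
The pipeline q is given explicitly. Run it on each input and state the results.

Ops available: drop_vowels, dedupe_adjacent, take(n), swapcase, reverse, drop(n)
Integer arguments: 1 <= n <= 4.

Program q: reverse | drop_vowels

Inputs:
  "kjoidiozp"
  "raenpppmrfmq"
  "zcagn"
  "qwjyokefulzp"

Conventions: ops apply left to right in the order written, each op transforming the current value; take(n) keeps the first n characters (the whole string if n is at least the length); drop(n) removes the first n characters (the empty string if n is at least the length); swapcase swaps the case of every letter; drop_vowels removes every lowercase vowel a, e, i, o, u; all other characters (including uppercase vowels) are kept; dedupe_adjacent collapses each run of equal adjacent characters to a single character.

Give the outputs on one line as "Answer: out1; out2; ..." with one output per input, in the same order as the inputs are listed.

"pzdjk"; "qmfrmpppnr"; "ngcz"; "pzlfkyjwq"

Execution, op by op:
  "kjoidiozp" -> "pzoidiojk" -> "pzdjk"
  "raenpppmrfmq" -> "qmfrmpppnear" -> "qmfrmpppnr"
  "zcagn" -> "ngacz" -> "ngcz"
  "qwjyokefulzp" -> "pzlufekoyjwq" -> "pzlfkyjwq"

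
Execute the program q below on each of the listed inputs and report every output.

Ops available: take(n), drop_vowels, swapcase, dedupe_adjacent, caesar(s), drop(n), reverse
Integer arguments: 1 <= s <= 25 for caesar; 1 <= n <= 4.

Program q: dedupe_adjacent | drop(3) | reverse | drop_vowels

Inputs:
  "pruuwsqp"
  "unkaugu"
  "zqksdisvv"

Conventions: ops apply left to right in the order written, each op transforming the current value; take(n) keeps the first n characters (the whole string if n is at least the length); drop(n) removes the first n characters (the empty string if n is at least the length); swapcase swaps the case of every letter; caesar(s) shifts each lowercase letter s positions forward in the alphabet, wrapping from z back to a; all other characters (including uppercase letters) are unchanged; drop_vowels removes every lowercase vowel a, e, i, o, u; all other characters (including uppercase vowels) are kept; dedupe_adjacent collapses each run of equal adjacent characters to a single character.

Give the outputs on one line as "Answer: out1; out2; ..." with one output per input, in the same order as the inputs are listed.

Execution, op by op:
  "pruuwsqp" -> "pruwsqp" -> "wsqp" -> "pqsw" -> "pqsw"
  "unkaugu" -> "unkaugu" -> "augu" -> "ugua" -> "g"
  "zqksdisvv" -> "zqksdisv" -> "sdisv" -> "vsids" -> "vsds"

"pqsw"; "g"; "vsds"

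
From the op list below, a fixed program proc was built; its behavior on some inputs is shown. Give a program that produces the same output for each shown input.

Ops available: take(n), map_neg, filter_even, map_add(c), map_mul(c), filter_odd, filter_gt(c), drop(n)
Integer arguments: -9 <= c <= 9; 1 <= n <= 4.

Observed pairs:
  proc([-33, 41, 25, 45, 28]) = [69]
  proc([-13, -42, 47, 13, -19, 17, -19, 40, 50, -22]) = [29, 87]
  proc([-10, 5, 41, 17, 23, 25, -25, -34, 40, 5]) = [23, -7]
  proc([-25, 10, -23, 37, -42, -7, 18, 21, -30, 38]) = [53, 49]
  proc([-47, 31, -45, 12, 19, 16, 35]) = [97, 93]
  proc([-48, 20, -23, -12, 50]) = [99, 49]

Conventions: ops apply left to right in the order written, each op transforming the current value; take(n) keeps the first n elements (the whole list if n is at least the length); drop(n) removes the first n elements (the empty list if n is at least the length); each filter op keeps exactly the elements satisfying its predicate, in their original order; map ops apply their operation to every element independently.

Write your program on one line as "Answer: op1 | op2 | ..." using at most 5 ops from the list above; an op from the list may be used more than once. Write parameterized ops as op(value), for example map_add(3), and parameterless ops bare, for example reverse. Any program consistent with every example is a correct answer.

map_neg | filter_gt(-9) | map_mul(2) | map_add(3) | take(2)

Check, running the answer program on each example:
  [-33, 41, 25, 45, 28] -> [33, -41, -25, -45, -28] -> [33] -> [66] -> [69] -> [69]
  [-13, -42, 47, 13, -19, 17, -19, 40, 50, -22] -> [13, 42, -47, -13, 19, -17, 19, -40, -50, 22] -> [13, 42, 19, 19, 22] -> [26, 84, 38, 38, 44] -> [29, 87, 41, 41, 47] -> [29, 87]
  [-10, 5, 41, 17, 23, 25, -25, -34, 40, 5] -> [10, -5, -41, -17, -23, -25, 25, 34, -40, -5] -> [10, -5, 25, 34, -5] -> [20, -10, 50, 68, -10] -> [23, -7, 53, 71, -7] -> [23, -7]
  [-25, 10, -23, 37, -42, -7, 18, 21, -30, 38] -> [25, -10, 23, -37, 42, 7, -18, -21, 30, -38] -> [25, 23, 42, 7, 30] -> [50, 46, 84, 14, 60] -> [53, 49, 87, 17, 63] -> [53, 49]
  [-47, 31, -45, 12, 19, 16, 35] -> [47, -31, 45, -12, -19, -16, -35] -> [47, 45] -> [94, 90] -> [97, 93] -> [97, 93]
  [-48, 20, -23, -12, 50] -> [48, -20, 23, 12, -50] -> [48, 23, 12] -> [96, 46, 24] -> [99, 49, 27] -> [99, 49]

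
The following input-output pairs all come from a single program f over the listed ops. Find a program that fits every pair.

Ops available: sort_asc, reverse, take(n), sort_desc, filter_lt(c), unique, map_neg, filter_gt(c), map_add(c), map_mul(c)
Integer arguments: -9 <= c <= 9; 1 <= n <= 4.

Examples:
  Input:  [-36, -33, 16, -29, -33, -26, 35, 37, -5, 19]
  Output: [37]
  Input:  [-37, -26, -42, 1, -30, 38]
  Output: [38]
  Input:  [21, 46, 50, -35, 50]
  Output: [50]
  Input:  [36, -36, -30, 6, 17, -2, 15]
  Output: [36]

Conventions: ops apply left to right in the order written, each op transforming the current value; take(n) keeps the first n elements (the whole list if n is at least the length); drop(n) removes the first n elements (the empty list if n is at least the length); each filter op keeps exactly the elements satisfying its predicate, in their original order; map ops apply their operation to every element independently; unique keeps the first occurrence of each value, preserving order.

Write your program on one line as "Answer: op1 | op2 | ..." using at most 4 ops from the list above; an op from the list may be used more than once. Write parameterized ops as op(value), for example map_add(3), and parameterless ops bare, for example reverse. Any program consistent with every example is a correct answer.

reverse | sort_asc | reverse | take(1)

Check, running the answer program on each example:
  [-36, -33, 16, -29, -33, -26, 35, 37, -5, 19] -> [19, -5, 37, 35, -26, -33, -29, 16, -33, -36] -> [-36, -33, -33, -29, -26, -5, 16, 19, 35, 37] -> [37, 35, 19, 16, -5, -26, -29, -33, -33, -36] -> [37]
  [-37, -26, -42, 1, -30, 38] -> [38, -30, 1, -42, -26, -37] -> [-42, -37, -30, -26, 1, 38] -> [38, 1, -26, -30, -37, -42] -> [38]
  [21, 46, 50, -35, 50] -> [50, -35, 50, 46, 21] -> [-35, 21, 46, 50, 50] -> [50, 50, 46, 21, -35] -> [50]
  [36, -36, -30, 6, 17, -2, 15] -> [15, -2, 17, 6, -30, -36, 36] -> [-36, -30, -2, 6, 15, 17, 36] -> [36, 17, 15, 6, -2, -30, -36] -> [36]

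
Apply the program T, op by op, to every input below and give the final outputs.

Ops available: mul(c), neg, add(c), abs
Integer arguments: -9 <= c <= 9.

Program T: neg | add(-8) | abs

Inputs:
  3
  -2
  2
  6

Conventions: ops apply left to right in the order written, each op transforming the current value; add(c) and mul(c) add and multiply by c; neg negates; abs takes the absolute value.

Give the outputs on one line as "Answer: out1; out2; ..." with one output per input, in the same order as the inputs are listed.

Execution, op by op:
  3 -> -3 -> -11 -> 11
  -2 -> 2 -> -6 -> 6
  2 -> -2 -> -10 -> 10
  6 -> -6 -> -14 -> 14

11; 6; 10; 14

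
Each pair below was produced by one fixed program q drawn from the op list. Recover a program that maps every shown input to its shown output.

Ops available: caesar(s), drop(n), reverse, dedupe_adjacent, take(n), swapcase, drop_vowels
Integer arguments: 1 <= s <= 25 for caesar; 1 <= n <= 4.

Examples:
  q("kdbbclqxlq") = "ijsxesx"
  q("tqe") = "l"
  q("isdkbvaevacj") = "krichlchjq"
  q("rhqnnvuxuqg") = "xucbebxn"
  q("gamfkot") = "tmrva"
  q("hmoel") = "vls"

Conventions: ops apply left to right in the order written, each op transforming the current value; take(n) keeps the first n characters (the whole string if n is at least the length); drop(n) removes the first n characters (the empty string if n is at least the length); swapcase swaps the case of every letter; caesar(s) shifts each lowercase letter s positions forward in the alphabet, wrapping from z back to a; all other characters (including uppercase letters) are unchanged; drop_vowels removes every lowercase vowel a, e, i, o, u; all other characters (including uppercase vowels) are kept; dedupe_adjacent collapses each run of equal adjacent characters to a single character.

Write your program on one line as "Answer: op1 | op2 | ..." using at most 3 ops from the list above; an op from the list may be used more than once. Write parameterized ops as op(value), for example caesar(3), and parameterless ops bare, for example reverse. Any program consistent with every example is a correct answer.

drop(2) | dedupe_adjacent | caesar(7)

Check, running the answer program on each example:
  "kdbbclqxlq" -> "bbclqxlq" -> "bclqxlq" -> "ijsxesx"
  "tqe" -> "e" -> "e" -> "l"
  "isdkbvaevacj" -> "dkbvaevacj" -> "dkbvaevacj" -> "krichlchjq"
  "rhqnnvuxuqg" -> "qnnvuxuqg" -> "qnvuxuqg" -> "xucbebxn"
  "gamfkot" -> "mfkot" -> "mfkot" -> "tmrva"
  "hmoel" -> "oel" -> "oel" -> "vls"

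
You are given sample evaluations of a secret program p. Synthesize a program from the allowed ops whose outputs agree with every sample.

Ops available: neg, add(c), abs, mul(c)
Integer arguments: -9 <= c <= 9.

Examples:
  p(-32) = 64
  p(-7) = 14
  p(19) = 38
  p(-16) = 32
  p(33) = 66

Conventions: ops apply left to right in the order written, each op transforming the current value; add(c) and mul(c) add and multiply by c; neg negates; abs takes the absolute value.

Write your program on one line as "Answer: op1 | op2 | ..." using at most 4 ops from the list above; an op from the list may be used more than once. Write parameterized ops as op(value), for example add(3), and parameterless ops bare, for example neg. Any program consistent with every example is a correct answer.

abs | mul(-2) | abs

Check, running the answer program on each example:
  -32 -> 32 -> -64 -> 64
  -7 -> 7 -> -14 -> 14
  19 -> 19 -> -38 -> 38
  -16 -> 16 -> -32 -> 32
  33 -> 33 -> -66 -> 66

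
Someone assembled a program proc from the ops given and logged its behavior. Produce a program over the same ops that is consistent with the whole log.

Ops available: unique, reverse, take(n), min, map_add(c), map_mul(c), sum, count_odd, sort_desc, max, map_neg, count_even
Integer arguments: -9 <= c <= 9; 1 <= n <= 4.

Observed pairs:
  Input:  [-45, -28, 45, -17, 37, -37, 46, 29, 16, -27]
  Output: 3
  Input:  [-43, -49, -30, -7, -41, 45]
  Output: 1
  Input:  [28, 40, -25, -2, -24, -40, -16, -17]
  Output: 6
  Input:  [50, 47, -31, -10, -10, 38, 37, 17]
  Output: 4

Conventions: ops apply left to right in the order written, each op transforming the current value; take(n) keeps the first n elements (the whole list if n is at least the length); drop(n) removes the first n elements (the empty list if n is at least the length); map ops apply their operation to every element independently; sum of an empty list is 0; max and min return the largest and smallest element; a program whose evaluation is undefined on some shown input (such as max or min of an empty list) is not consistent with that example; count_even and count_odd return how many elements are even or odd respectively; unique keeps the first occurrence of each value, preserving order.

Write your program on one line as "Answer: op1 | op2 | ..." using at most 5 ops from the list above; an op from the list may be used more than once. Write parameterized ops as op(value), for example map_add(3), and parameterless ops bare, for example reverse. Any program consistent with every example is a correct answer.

sort_desc | map_add(-2) | map_add(7) | reverse | count_odd

Check, running the answer program on each example:
  [-45, -28, 45, -17, 37, -37, 46, 29, 16, -27] -> [46, 45, 37, 29, 16, -17, -27, -28, -37, -45] -> [44, 43, 35, 27, 14, -19, -29, -30, -39, -47] -> [51, 50, 42, 34, 21, -12, -22, -23, -32, -40] -> [-40, -32, -23, -22, -12, 21, 34, 42, 50, 51] -> 3
  [-43, -49, -30, -7, -41, 45] -> [45, -7, -30, -41, -43, -49] -> [43, -9, -32, -43, -45, -51] -> [50, -2, -25, -36, -38, -44] -> [-44, -38, -36, -25, -2, 50] -> 1
  [28, 40, -25, -2, -24, -40, -16, -17] -> [40, 28, -2, -16, -17, -24, -25, -40] -> [38, 26, -4, -18, -19, -26, -27, -42] -> [45, 33, 3, -11, -12, -19, -20, -35] -> [-35, -20, -19, -12, -11, 3, 33, 45] -> 6
  [50, 47, -31, -10, -10, 38, 37, 17] -> [50, 47, 38, 37, 17, -10, -10, -31] -> [48, 45, 36, 35, 15, -12, -12, -33] -> [55, 52, 43, 42, 22, -5, -5, -26] -> [-26, -5, -5, 22, 42, 43, 52, 55] -> 4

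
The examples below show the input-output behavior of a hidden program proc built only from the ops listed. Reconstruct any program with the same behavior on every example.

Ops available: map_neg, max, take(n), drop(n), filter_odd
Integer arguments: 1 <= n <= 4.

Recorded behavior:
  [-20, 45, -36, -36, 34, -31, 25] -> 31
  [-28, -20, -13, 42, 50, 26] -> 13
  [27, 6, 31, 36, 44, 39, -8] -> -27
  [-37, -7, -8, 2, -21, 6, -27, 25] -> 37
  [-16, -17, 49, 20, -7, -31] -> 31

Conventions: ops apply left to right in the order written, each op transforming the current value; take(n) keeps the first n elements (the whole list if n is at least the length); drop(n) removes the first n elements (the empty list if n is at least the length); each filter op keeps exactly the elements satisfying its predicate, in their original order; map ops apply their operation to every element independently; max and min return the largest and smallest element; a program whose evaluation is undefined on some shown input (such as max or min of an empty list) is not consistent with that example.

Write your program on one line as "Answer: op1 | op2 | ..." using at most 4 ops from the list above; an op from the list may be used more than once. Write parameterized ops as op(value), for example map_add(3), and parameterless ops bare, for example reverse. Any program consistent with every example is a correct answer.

map_neg | filter_odd | max

Check, running the answer program on each example:
  [-20, 45, -36, -36, 34, -31, 25] -> [20, -45, 36, 36, -34, 31, -25] -> [-45, 31, -25] -> 31
  [-28, -20, -13, 42, 50, 26] -> [28, 20, 13, -42, -50, -26] -> [13] -> 13
  [27, 6, 31, 36, 44, 39, -8] -> [-27, -6, -31, -36, -44, -39, 8] -> [-27, -31, -39] -> -27
  [-37, -7, -8, 2, -21, 6, -27, 25] -> [37, 7, 8, -2, 21, -6, 27, -25] -> [37, 7, 21, 27, -25] -> 37
  [-16, -17, 49, 20, -7, -31] -> [16, 17, -49, -20, 7, 31] -> [17, -49, 7, 31] -> 31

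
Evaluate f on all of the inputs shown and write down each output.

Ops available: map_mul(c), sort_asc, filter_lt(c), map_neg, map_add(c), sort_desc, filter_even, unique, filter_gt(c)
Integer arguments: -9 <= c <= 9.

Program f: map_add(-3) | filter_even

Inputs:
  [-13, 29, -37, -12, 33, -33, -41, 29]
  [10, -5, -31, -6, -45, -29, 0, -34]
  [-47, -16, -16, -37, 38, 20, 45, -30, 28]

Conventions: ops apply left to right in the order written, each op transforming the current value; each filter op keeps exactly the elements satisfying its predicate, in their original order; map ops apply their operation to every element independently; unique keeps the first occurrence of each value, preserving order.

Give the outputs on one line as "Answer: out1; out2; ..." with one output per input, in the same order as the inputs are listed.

[-16, 26, -40, 30, -36, -44, 26]; [-8, -34, -48, -32]; [-50, -40, 42]

Execution, op by op:
  [-13, 29, -37, -12, 33, -33, -41, 29] -> [-16, 26, -40, -15, 30, -36, -44, 26] -> [-16, 26, -40, 30, -36, -44, 26]
  [10, -5, -31, -6, -45, -29, 0, -34] -> [7, -8, -34, -9, -48, -32, -3, -37] -> [-8, -34, -48, -32]
  [-47, -16, -16, -37, 38, 20, 45, -30, 28] -> [-50, -19, -19, -40, 35, 17, 42, -33, 25] -> [-50, -40, 42]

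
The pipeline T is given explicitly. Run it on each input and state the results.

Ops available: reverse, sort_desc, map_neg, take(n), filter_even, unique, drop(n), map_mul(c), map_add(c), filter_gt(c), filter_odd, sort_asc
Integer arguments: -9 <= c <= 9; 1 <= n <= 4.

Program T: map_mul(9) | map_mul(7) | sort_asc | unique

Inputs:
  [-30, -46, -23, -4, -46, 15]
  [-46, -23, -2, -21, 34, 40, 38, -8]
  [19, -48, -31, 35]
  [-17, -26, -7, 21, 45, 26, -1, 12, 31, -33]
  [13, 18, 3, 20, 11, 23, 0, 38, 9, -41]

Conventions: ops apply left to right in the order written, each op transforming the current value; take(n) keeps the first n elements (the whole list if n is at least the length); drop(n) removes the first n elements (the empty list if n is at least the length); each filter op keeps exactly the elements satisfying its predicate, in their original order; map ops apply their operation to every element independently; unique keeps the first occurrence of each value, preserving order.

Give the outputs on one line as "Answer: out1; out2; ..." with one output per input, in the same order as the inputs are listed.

[-2898, -1890, -1449, -252, 945]; [-2898, -1449, -1323, -504, -126, 2142, 2394, 2520]; [-3024, -1953, 1197, 2205]; [-2079, -1638, -1071, -441, -63, 756, 1323, 1638, 1953, 2835]; [-2583, 0, 189, 567, 693, 819, 1134, 1260, 1449, 2394]

Execution, op by op:
  [-30, -46, -23, -4, -46, 15] -> [-270, -414, -207, -36, -414, 135] -> [-1890, -2898, -1449, -252, -2898, 945] -> [-2898, -2898, -1890, -1449, -252, 945] -> [-2898, -1890, -1449, -252, 945]
  [-46, -23, -2, -21, 34, 40, 38, -8] -> [-414, -207, -18, -189, 306, 360, 342, -72] -> [-2898, -1449, -126, -1323, 2142, 2520, 2394, -504] -> [-2898, -1449, -1323, -504, -126, 2142, 2394, 2520] -> [-2898, -1449, -1323, -504, -126, 2142, 2394, 2520]
  [19, -48, -31, 35] -> [171, -432, -279, 315] -> [1197, -3024, -1953, 2205] -> [-3024, -1953, 1197, 2205] -> [-3024, -1953, 1197, 2205]
  [-17, -26, -7, 21, 45, 26, -1, 12, 31, -33] -> [-153, -234, -63, 189, 405, 234, -9, 108, 279, -297] -> [-1071, -1638, -441, 1323, 2835, 1638, -63, 756, 1953, -2079] -> [-2079, -1638, -1071, -441, -63, 756, 1323, 1638, 1953, 2835] -> [-2079, -1638, -1071, -441, -63, 756, 1323, 1638, 1953, 2835]
  [13, 18, 3, 20, 11, 23, 0, 38, 9, -41] -> [117, 162, 27, 180, 99, 207, 0, 342, 81, -369] -> [819, 1134, 189, 1260, 693, 1449, 0, 2394, 567, -2583] -> [-2583, 0, 189, 567, 693, 819, 1134, 1260, 1449, 2394] -> [-2583, 0, 189, 567, 693, 819, 1134, 1260, 1449, 2394]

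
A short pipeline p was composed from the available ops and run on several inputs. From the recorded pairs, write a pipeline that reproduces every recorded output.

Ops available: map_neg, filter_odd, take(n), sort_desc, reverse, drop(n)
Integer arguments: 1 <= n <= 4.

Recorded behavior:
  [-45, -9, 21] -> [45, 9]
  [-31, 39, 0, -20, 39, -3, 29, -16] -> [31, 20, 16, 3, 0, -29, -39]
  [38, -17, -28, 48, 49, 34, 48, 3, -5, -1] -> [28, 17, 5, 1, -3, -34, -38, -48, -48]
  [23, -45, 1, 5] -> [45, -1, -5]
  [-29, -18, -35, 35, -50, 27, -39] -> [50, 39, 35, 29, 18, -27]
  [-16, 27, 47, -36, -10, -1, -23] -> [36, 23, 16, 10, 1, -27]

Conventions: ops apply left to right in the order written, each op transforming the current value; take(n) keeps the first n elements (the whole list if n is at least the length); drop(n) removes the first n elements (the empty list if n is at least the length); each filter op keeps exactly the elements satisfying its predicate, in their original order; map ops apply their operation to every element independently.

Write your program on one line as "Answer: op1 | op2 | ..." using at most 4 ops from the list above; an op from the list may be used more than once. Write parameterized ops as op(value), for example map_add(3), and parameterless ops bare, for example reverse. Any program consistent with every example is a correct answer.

sort_desc | drop(1) | reverse | map_neg

Check, running the answer program on each example:
  [-45, -9, 21] -> [21, -9, -45] -> [-9, -45] -> [-45, -9] -> [45, 9]
  [-31, 39, 0, -20, 39, -3, 29, -16] -> [39, 39, 29, 0, -3, -16, -20, -31] -> [39, 29, 0, -3, -16, -20, -31] -> [-31, -20, -16, -3, 0, 29, 39] -> [31, 20, 16, 3, 0, -29, -39]
  [38, -17, -28, 48, 49, 34, 48, 3, -5, -1] -> [49, 48, 48, 38, 34, 3, -1, -5, -17, -28] -> [48, 48, 38, 34, 3, -1, -5, -17, -28] -> [-28, -17, -5, -1, 3, 34, 38, 48, 48] -> [28, 17, 5, 1, -3, -34, -38, -48, -48]
  [23, -45, 1, 5] -> [23, 5, 1, -45] -> [5, 1, -45] -> [-45, 1, 5] -> [45, -1, -5]
  [-29, -18, -35, 35, -50, 27, -39] -> [35, 27, -18, -29, -35, -39, -50] -> [27, -18, -29, -35, -39, -50] -> [-50, -39, -35, -29, -18, 27] -> [50, 39, 35, 29, 18, -27]
  [-16, 27, 47, -36, -10, -1, -23] -> [47, 27, -1, -10, -16, -23, -36] -> [27, -1, -10, -16, -23, -36] -> [-36, -23, -16, -10, -1, 27] -> [36, 23, 16, 10, 1, -27]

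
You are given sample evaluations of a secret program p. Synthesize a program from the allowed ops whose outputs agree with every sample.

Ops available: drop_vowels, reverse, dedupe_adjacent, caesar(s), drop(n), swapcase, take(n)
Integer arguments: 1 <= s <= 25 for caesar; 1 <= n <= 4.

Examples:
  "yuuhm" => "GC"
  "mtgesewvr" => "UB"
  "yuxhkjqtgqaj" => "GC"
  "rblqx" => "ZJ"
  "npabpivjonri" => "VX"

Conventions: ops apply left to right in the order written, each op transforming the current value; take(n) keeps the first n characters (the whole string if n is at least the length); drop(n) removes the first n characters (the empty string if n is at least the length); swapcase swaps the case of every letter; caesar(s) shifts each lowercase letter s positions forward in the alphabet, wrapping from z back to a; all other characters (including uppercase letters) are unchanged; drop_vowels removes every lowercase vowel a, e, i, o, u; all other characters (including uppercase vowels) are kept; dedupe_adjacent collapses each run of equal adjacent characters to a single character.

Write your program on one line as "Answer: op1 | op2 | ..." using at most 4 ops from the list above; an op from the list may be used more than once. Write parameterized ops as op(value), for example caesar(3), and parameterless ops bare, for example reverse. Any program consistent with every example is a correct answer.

caesar(8) | take(2) | swapcase

Check, running the answer program on each example:
  "yuuhm" -> "gccpu" -> "gc" -> "GC"
  "mtgesewvr" -> "ubomamedz" -> "ub" -> "UB"
  "yuxhkjqtgqaj" -> "gcfpsryboyir" -> "gc" -> "GC"
  "rblqx" -> "zjtyf" -> "zj" -> "ZJ"
  "npabpivjonri" -> "vxijxqdrwvzq" -> "vx" -> "VX"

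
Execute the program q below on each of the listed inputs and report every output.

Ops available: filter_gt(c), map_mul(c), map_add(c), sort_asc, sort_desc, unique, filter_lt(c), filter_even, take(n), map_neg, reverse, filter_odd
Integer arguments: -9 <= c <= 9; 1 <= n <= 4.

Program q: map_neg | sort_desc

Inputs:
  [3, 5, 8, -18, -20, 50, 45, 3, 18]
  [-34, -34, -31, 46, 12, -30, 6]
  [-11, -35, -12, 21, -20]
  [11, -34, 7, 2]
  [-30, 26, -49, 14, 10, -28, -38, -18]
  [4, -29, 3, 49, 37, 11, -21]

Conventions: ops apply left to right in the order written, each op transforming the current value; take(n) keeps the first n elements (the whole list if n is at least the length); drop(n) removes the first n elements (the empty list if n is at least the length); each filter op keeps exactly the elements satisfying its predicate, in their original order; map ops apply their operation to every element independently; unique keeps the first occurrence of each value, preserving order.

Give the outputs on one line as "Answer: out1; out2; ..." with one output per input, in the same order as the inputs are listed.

Execution, op by op:
  [3, 5, 8, -18, -20, 50, 45, 3, 18] -> [-3, -5, -8, 18, 20, -50, -45, -3, -18] -> [20, 18, -3, -3, -5, -8, -18, -45, -50]
  [-34, -34, -31, 46, 12, -30, 6] -> [34, 34, 31, -46, -12, 30, -6] -> [34, 34, 31, 30, -6, -12, -46]
  [-11, -35, -12, 21, -20] -> [11, 35, 12, -21, 20] -> [35, 20, 12, 11, -21]
  [11, -34, 7, 2] -> [-11, 34, -7, -2] -> [34, -2, -7, -11]
  [-30, 26, -49, 14, 10, -28, -38, -18] -> [30, -26, 49, -14, -10, 28, 38, 18] -> [49, 38, 30, 28, 18, -10, -14, -26]
  [4, -29, 3, 49, 37, 11, -21] -> [-4, 29, -3, -49, -37, -11, 21] -> [29, 21, -3, -4, -11, -37, -49]

[20, 18, -3, -3, -5, -8, -18, -45, -50]; [34, 34, 31, 30, -6, -12, -46]; [35, 20, 12, 11, -21]; [34, -2, -7, -11]; [49, 38, 30, 28, 18, -10, -14, -26]; [29, 21, -3, -4, -11, -37, -49]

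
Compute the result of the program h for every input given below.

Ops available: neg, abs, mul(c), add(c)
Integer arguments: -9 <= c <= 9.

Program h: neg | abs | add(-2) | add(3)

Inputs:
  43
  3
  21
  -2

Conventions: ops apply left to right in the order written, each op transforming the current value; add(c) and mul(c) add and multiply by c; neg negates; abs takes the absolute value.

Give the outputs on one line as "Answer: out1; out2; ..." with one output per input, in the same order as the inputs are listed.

Execution, op by op:
  43 -> -43 -> 43 -> 41 -> 44
  3 -> -3 -> 3 -> 1 -> 4
  21 -> -21 -> 21 -> 19 -> 22
  -2 -> 2 -> 2 -> 0 -> 3

44; 4; 22; 3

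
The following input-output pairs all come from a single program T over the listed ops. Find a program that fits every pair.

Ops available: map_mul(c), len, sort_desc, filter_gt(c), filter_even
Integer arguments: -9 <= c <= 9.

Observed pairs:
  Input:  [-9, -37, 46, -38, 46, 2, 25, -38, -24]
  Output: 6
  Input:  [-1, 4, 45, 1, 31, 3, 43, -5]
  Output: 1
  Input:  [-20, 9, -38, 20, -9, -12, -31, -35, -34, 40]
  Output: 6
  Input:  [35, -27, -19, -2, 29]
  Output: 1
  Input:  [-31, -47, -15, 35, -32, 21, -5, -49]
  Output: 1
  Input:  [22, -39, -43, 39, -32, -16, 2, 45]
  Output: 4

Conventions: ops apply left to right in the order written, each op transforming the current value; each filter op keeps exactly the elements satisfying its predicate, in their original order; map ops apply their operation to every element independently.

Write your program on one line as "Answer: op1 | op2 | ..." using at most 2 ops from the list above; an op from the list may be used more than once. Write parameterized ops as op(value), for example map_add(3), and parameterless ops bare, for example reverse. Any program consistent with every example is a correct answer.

filter_even | len

Check, running the answer program on each example:
  [-9, -37, 46, -38, 46, 2, 25, -38, -24] -> [46, -38, 46, 2, -38, -24] -> 6
  [-1, 4, 45, 1, 31, 3, 43, -5] -> [4] -> 1
  [-20, 9, -38, 20, -9, -12, -31, -35, -34, 40] -> [-20, -38, 20, -12, -34, 40] -> 6
  [35, -27, -19, -2, 29] -> [-2] -> 1
  [-31, -47, -15, 35, -32, 21, -5, -49] -> [-32] -> 1
  [22, -39, -43, 39, -32, -16, 2, 45] -> [22, -32, -16, 2] -> 4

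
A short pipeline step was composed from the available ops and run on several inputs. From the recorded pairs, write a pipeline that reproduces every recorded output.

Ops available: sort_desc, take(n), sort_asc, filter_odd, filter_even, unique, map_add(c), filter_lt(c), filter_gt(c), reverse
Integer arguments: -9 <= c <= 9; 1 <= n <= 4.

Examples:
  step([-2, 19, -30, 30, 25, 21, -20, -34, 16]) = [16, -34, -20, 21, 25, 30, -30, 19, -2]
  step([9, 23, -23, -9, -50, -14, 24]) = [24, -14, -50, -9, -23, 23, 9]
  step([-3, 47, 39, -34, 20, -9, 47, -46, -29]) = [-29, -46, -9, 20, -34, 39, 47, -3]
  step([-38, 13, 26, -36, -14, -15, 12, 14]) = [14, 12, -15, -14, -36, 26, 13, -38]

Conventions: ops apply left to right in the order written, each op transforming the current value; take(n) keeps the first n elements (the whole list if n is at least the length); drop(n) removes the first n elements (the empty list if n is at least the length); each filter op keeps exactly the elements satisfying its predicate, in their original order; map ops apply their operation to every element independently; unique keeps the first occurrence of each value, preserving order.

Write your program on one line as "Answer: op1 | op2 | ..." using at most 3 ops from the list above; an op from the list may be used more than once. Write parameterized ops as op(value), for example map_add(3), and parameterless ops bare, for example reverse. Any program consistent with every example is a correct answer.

unique | reverse

Check, running the answer program on each example:
  [-2, 19, -30, 30, 25, 21, -20, -34, 16] -> [-2, 19, -30, 30, 25, 21, -20, -34, 16] -> [16, -34, -20, 21, 25, 30, -30, 19, -2]
  [9, 23, -23, -9, -50, -14, 24] -> [9, 23, -23, -9, -50, -14, 24] -> [24, -14, -50, -9, -23, 23, 9]
  [-3, 47, 39, -34, 20, -9, 47, -46, -29] -> [-3, 47, 39, -34, 20, -9, -46, -29] -> [-29, -46, -9, 20, -34, 39, 47, -3]
  [-38, 13, 26, -36, -14, -15, 12, 14] -> [-38, 13, 26, -36, -14, -15, 12, 14] -> [14, 12, -15, -14, -36, 26, 13, -38]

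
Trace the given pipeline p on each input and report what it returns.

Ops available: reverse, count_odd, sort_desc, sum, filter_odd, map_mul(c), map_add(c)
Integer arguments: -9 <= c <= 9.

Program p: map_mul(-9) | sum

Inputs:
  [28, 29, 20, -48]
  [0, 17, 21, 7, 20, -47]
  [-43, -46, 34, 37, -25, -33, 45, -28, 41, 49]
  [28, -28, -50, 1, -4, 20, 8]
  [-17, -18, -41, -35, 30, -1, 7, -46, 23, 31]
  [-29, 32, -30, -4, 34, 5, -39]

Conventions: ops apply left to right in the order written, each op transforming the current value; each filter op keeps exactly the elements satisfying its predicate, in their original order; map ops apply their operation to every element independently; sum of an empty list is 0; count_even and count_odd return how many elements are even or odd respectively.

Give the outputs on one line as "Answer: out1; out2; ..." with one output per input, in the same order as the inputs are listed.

-261; -162; -279; 225; 603; 279

Execution, op by op:
  [28, 29, 20, -48] -> [-252, -261, -180, 432] -> -261
  [0, 17, 21, 7, 20, -47] -> [0, -153, -189, -63, -180, 423] -> -162
  [-43, -46, 34, 37, -25, -33, 45, -28, 41, 49] -> [387, 414, -306, -333, 225, 297, -405, 252, -369, -441] -> -279
  [28, -28, -50, 1, -4, 20, 8] -> [-252, 252, 450, -9, 36, -180, -72] -> 225
  [-17, -18, -41, -35, 30, -1, 7, -46, 23, 31] -> [153, 162, 369, 315, -270, 9, -63, 414, -207, -279] -> 603
  [-29, 32, -30, -4, 34, 5, -39] -> [261, -288, 270, 36, -306, -45, 351] -> 279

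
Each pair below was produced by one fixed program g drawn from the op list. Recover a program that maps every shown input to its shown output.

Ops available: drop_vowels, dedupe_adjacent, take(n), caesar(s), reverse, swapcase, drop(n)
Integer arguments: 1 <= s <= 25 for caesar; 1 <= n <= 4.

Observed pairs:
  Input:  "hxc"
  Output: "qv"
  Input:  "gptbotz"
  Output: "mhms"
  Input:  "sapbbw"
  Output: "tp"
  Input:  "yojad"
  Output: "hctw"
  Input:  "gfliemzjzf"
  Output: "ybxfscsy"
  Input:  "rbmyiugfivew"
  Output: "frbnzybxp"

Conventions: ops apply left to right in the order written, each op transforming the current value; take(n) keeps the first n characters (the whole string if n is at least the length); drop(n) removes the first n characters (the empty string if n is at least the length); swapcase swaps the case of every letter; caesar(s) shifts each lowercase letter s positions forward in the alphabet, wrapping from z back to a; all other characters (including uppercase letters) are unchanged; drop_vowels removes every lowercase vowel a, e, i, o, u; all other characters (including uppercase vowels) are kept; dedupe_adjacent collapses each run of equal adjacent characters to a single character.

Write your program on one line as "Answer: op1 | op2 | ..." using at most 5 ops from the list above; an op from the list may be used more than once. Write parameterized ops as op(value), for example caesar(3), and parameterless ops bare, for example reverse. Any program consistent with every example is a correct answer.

caesar(3) | drop(1) | caesar(16) | drop_vowels

Check, running the answer program on each example:
  "hxc" -> "kaf" -> "af" -> "qv" -> "qv"
  "gptbotz" -> "jswerwc" -> "swerwc" -> "imuhms" -> "mhms"
  "sapbbw" -> "vdseez" -> "dseez" -> "tiuup" -> "tp"
  "yojad" -> "brmdg" -> "rmdg" -> "hctw" -> "hctw"
  "gfliemzjzf" -> "jiolhpcmci" -> "iolhpcmci" -> "yebxfscsy" -> "ybxfscsy"
  "rbmyiugfivew" -> "uepblxjilyhz" -> "epblxjilyhz" -> "ufrbnzyboxp" -> "frbnzybxp"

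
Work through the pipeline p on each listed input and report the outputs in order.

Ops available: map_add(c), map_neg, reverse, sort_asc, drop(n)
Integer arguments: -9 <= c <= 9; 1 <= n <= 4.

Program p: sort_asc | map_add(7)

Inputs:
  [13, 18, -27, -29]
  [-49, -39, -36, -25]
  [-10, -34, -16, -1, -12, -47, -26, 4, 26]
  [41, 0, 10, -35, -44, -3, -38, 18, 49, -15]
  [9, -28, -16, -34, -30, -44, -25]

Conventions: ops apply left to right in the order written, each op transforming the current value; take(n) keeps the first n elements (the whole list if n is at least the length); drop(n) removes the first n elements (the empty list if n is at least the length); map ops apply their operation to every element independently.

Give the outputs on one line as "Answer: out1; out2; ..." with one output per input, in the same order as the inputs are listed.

Execution, op by op:
  [13, 18, -27, -29] -> [-29, -27, 13, 18] -> [-22, -20, 20, 25]
  [-49, -39, -36, -25] -> [-49, -39, -36, -25] -> [-42, -32, -29, -18]
  [-10, -34, -16, -1, -12, -47, -26, 4, 26] -> [-47, -34, -26, -16, -12, -10, -1, 4, 26] -> [-40, -27, -19, -9, -5, -3, 6, 11, 33]
  [41, 0, 10, -35, -44, -3, -38, 18, 49, -15] -> [-44, -38, -35, -15, -3, 0, 10, 18, 41, 49] -> [-37, -31, -28, -8, 4, 7, 17, 25, 48, 56]
  [9, -28, -16, -34, -30, -44, -25] -> [-44, -34, -30, -28, -25, -16, 9] -> [-37, -27, -23, -21, -18, -9, 16]

[-22, -20, 20, 25]; [-42, -32, -29, -18]; [-40, -27, -19, -9, -5, -3, 6, 11, 33]; [-37, -31, -28, -8, 4, 7, 17, 25, 48, 56]; [-37, -27, -23, -21, -18, -9, 16]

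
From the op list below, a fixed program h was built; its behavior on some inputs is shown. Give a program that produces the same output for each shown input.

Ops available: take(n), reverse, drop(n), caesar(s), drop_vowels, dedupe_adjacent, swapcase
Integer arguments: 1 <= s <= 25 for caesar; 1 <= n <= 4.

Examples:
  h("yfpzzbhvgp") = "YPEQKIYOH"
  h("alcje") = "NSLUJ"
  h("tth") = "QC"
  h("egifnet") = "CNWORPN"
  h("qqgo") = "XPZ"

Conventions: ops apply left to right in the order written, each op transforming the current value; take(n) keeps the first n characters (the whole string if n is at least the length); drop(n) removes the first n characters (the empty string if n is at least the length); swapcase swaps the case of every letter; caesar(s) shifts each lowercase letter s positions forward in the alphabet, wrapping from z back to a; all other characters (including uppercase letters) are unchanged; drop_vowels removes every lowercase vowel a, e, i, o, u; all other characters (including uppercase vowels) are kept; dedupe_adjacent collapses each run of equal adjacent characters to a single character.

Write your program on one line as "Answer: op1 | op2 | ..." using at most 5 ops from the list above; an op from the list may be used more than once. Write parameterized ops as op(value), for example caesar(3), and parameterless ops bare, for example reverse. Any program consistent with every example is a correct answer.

reverse | caesar(9) | dedupe_adjacent | swapcase

Check, running the answer program on each example:
  "yfpzzbhvgp" -> "pgvhbzzpfy" -> "ypeqkiiyoh" -> "ypeqkiyoh" -> "YPEQKIYOH"
  "alcje" -> "ejcla" -> "nsluj" -> "nsluj" -> "NSLUJ"
  "tth" -> "htt" -> "qcc" -> "qc" -> "QC"
  "egifnet" -> "tenfige" -> "cnworpn" -> "cnworpn" -> "CNWORPN"
  "qqgo" -> "ogqq" -> "xpzz" -> "xpz" -> "XPZ"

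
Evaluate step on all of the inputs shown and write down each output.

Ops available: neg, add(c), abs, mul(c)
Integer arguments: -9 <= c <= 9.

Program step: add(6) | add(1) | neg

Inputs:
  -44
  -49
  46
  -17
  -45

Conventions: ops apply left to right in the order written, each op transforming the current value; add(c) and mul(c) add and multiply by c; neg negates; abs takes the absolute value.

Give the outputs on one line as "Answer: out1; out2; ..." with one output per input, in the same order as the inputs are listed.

Execution, op by op:
  -44 -> -38 -> -37 -> 37
  -49 -> -43 -> -42 -> 42
  46 -> 52 -> 53 -> -53
  -17 -> -11 -> -10 -> 10
  -45 -> -39 -> -38 -> 38

37; 42; -53; 10; 38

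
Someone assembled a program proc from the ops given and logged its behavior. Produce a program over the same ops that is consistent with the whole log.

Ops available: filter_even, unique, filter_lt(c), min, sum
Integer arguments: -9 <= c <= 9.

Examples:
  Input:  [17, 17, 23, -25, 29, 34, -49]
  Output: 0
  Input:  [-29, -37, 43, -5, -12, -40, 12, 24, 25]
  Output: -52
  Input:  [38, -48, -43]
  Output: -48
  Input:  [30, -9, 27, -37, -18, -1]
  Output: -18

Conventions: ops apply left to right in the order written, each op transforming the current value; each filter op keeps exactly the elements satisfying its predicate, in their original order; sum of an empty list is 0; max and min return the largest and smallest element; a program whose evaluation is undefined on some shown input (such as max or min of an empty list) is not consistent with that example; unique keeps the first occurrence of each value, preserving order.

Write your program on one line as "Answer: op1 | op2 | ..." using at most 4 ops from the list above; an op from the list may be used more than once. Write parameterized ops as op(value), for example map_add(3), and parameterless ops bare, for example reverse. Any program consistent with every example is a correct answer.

unique | filter_even | filter_lt(-9) | sum

Check, running the answer program on each example:
  [17, 17, 23, -25, 29, 34, -49] -> [17, 23, -25, 29, 34, -49] -> [34] -> [] -> 0
  [-29, -37, 43, -5, -12, -40, 12, 24, 25] -> [-29, -37, 43, -5, -12, -40, 12, 24, 25] -> [-12, -40, 12, 24] -> [-12, -40] -> -52
  [38, -48, -43] -> [38, -48, -43] -> [38, -48] -> [-48] -> -48
  [30, -9, 27, -37, -18, -1] -> [30, -9, 27, -37, -18, -1] -> [30, -18] -> [-18] -> -18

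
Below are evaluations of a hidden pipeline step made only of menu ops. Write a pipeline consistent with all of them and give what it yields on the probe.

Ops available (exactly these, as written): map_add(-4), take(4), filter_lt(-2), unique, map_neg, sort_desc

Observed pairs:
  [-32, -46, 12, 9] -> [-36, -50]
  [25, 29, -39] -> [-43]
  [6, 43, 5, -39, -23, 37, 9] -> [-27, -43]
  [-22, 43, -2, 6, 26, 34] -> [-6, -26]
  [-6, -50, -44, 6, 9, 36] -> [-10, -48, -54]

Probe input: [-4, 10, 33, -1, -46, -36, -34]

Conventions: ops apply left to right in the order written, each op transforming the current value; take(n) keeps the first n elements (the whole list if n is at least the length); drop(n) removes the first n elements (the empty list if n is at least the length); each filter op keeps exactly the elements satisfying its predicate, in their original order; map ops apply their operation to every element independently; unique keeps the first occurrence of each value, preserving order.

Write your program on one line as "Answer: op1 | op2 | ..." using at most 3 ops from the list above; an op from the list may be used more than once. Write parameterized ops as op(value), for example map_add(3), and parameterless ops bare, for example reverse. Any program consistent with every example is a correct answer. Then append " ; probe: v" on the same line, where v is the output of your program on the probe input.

map_add(-4) | sort_desc | filter_lt(-2) ; probe: [-5, -8, -38, -40, -50]

Check, running the answer program on each example:
  [-32, -46, 12, 9] -> [-36, -50, 8, 5] -> [8, 5, -36, -50] -> [-36, -50]
  [25, 29, -39] -> [21, 25, -43] -> [25, 21, -43] -> [-43]
  [6, 43, 5, -39, -23, 37, 9] -> [2, 39, 1, -43, -27, 33, 5] -> [39, 33, 5, 2, 1, -27, -43] -> [-27, -43]
  [-22, 43, -2, 6, 26, 34] -> [-26, 39, -6, 2, 22, 30] -> [39, 30, 22, 2, -6, -26] -> [-6, -26]
  [-6, -50, -44, 6, 9, 36] -> [-10, -54, -48, 2, 5, 32] -> [32, 5, 2, -10, -48, -54] -> [-10, -48, -54]
  probe: [-4, 10, 33, -1, -46, -36, -34] -> [-8, 6, 29, -5, -50, -40, -38] -> [29, 6, -5, -8, -38, -40, -50] -> [-5, -8, -38, -40, -50]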